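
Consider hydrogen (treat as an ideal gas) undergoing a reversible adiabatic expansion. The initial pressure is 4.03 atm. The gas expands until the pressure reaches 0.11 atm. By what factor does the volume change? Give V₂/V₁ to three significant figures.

V₂/V₁ ≈ 13.1

From PV^γ = const, V₂/V₁ = (P₁/P₂)^(1/γ).
For a diatomic ideal gas γ = 7/5.
V₂/V₁ = (4.03/0.11)^(5/7) = 13.09.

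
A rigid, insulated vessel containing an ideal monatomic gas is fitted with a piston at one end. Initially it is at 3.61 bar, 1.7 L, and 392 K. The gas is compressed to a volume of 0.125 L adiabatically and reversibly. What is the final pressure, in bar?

P₂ ≈ 280 bar

Adiabatic: P₁V₁^γ = P₂V₂^γ ⇒ P₂ = P₁ (V₁/V₂)^γ.
γ = 5/3 for a monatomic ideal gas.
P₂ = 3.61 × (1.7/0.125)^(5/3) = 279.7 bar.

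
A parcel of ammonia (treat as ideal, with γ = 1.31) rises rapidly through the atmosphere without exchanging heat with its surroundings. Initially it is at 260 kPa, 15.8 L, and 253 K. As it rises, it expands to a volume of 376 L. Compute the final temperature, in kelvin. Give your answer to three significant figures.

For a reversible adiabat TV^(γ−1) is constant, so T₂ = T₁ (V₁/V₂)^(γ−1).
T₂ = 253 × (15.8/376)^(0.31) = 94.71 K.

T₂ ≈ 94.7 K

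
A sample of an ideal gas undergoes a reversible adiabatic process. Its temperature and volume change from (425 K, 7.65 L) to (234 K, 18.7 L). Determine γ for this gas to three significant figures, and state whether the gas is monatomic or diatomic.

γ ≈ 1.67; monatomic

TV^(γ−1) = const ⇒ γ − 1 = ln(T₂/T₁) / ln(V₁/V₂).
γ = 1 + ln(234/425) / ln(7.65/18.7) = 1.668.
γ ≈ 1.67 is close to 5/3, so the gas is monatomic.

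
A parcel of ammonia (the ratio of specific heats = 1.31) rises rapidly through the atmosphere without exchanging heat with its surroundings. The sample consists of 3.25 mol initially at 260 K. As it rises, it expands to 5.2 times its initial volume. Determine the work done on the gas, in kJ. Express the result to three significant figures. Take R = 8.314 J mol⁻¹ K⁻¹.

W ≈ -9.07 kJ

For a reversible adiabat TV^(γ−1) is constant, so T₂ = T₁ (V₁/V₂)^(γ−1).
T₂ = 260 × (1/5.2)^(0.31) = 156 K.
Q = 0, so ΔU = W_on_gas = nCᵥΔT with Cᵥ = R/(γ−1) = 26.82 J/(mol·K).
ΔU = 3.25 × 26.82 × (156 − 260) = -9068 J.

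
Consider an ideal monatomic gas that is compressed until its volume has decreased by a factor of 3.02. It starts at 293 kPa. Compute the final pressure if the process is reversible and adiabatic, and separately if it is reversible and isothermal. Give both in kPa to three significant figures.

For a monatomic ideal gas γ = 5/3.
Isothermal: P₂ = P₁(V₁/V₂) = 293×3.02 = 884.9 kPa.
Adiabatic: P₂ = P₁(V₁/V₂)^γ = 293×3.02^(5/3) = 1849 kPa.

adiabatic: 1850 kPa; isothermal: 885 kPa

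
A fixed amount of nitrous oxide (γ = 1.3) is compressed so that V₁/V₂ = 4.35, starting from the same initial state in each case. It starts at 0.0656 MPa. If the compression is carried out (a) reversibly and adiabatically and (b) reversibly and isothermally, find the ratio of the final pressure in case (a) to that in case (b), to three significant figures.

P_adiabatic / P_isothermal ≈ 1.55

Isothermal: P_b = P₁(V₁/V₂) = 0.0656×4.35.
Adiabatic: P_a = P₁(V₁/V₂)^γ = 0.0656×4.35^(1.3).
P_a/P_b = (V₁/V₂)^(γ−1) = 4.35^(0.3) = 1.554.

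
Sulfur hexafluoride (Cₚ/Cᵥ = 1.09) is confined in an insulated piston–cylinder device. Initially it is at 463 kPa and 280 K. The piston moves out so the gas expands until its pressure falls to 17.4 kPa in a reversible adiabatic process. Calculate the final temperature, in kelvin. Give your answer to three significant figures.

Along an adiabat T P^((1−γ)/γ) is constant, so T₂ = T₁ (P₂/P₁)^((γ−1)/γ).
T₂ = 280 × (17.4/463)^(0.0826) = 213.5 K.

T₂ ≈ 214 K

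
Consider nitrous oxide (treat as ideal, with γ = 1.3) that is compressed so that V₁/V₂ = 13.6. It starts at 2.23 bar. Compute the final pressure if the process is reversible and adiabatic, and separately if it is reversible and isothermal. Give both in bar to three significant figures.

Isothermal: P₂ = P₁(V₁/V₂) = 2.23×13.6 = 30.33 bar.
Adiabatic: P₂ = P₁(V₁/V₂)^γ = 2.23×13.6^(1.3) = 66.36 bar.

adiabatic: 66.4 bar; isothermal: 30.3 bar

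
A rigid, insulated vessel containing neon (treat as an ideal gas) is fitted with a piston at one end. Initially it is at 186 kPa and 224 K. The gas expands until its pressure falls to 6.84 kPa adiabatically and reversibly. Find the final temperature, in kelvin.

T₂ ≈ 59.8 K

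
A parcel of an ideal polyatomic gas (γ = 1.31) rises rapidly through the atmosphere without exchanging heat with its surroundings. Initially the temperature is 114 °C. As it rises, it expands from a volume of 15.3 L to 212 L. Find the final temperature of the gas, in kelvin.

For a reversible adiabat TV^(γ−1) is constant, so T₂ = T₁ (V₁/V₂)^(γ−1).
T₁ = 114 °C = 387.1 K.
T₂ = 387.1 × (15.3/212)^(0.31) = 171.4 K.

T₂ ≈ 171 K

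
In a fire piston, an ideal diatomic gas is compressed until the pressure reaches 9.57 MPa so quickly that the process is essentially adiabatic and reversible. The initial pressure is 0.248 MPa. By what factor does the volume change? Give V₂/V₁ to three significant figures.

V₂/V₁ ≈ 0.0736

From PV^γ = const, V₂/V₁ = (P₁/P₂)^(1/γ).
For a diatomic ideal gas γ = 7/5.
V₂/V₁ = (0.248/9.57)^(5/7) = 0.07359.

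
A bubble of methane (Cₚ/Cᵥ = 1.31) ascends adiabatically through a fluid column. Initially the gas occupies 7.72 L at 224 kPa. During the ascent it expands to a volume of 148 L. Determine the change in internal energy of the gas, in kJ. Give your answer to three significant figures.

ΔU ≈ -3.35 kJ

P₂ = P₁(V₁/V₂)^γ = 224×(7.72/148)^(1.31) = 4.677 kPa.
For a reversible adiabat, W_by_gas = (P₁V₁ − P₂V₂)/(γ−1).
W_by = (224000×0.00772 − 4677×0.148) / (0.31) = 3345 J.
Q = 0 ⇒ ΔU = −W_by = -3345 J.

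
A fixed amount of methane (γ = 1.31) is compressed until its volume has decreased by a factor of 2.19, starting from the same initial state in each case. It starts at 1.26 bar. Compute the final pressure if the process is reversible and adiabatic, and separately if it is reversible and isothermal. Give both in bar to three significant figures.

adiabatic: 3.52 bar; isothermal: 2.76 bar

Isothermal: P₂ = P₁(V₁/V₂) = 1.26×2.19 = 2.759 bar.
Adiabatic: P₂ = P₁(V₁/V₂)^γ = 1.26×2.19^(1.31) = 3.518 bar.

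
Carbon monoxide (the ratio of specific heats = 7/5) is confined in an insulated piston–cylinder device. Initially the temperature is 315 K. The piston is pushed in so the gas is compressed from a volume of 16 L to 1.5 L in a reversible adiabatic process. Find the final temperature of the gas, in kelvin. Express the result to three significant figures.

T₂ ≈ 812 K

Adiabatic: T₁V₁^(γ−1) = T₂V₂^(γ−1) ⇒ T₂ = T₁ (V₁/V₂)^(γ−1).
T₂ = 315 × (16/1.5)^(2/5) = 811.9 K.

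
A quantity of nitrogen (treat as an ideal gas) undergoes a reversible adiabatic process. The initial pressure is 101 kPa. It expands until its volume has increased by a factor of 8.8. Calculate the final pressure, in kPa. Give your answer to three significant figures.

P₂ ≈ 4.81 kPa

Since PV^γ is constant along a reversible adiabat, P₂ = P₁ (V₁/V₂)^γ.
For a diatomic ideal gas γ = 7/5.
P₂ = 101 × (1/8.8)^(7/5) = 4.809 kPa.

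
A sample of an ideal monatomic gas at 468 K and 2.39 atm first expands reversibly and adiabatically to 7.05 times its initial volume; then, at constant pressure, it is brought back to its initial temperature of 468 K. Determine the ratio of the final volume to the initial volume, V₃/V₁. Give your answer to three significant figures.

For a monatomic ideal gas γ = 5/3.
Adiabatic step: V₂/V₁ = 7.05; T₂ = T₁·(1/7.05)^(2/3) = 127.3 K.
Isobaric step: V₃/V₂ = T₃/T₂ = 468/127.3.
V₃/V₁ = (V₂/V₁)(V₃/V₂) = 7.05 × (468/127.3) = 25.92.

V₃/V₁ ≈ 25.9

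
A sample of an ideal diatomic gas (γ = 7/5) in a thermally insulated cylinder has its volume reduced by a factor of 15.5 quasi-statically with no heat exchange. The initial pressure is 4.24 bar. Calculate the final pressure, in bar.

P₂ ≈ 197 bar

Since PV^γ is constant along a reversible adiabat, P₂ = P₁ (V₁/V₂)^γ.
P₂ = 4.24 × 15.5^(7/5) = 196.7 bar.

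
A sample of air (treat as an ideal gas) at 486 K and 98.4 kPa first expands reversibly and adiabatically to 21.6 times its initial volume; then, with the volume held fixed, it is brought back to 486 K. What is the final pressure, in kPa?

P₃ ≈ 4.56 kPa

For a diatomic ideal gas γ = 7/5.
Adiabatic step (PV^γ = const): P₂ = 98.4×(1/21.6)^(7/5) = 1.333 kPa; T₂ = 486×(1/21.6)^(2/5) = 142.2 K.
Isochoric: P₃ = P₂(T₃/T₂) = 1.333 × (486/142.2) = 4.556 kPa.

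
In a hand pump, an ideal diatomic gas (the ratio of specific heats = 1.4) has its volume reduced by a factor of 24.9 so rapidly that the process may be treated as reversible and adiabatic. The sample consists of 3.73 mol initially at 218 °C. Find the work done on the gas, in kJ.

For a reversible adiabat TV^(γ−1) is constant, so T₂ = T₁ (V₁/V₂)^(γ−1).
T₁ = 218 °C = 491.1 K.
T₂ = 491.1 × 24.9^(0.4) = 1777 K.
Q = 0, so ΔU = W_on_gas = nCᵥΔT with Cᵥ = R/(γ−1) = 20.79 J/(mol·K).
ΔU = 3.73 × 20.79 × (1777 − 491.1) = 99690 J.

W ≈ 99.7 kJ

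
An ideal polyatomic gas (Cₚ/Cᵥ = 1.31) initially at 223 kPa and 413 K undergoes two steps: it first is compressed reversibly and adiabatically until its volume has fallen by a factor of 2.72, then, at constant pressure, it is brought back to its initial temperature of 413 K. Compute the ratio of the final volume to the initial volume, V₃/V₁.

Adiabatic step: V₂/V₁ = 0.3676; T₂ = T₁·2.72^(0.31) = 563.2 K.
Isobaric step: V₃/V₂ = T₃/T₂ = 413/563.2.
V₃/V₁ = (V₂/V₁)(V₃/V₂) = 0.3676 × (413/563.2) = 0.2696.

V₃/V₁ ≈ 0.270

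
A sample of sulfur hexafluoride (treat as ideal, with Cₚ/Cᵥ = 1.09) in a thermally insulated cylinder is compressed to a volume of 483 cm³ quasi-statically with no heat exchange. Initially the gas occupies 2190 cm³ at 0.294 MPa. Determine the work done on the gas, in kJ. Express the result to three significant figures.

P₂ = P₁(V₁/V₂)^γ = 0.294×(2190/483)^(1.09) = 1.527 MPa.
For a reversible adiabat, W_by_gas = (P₁V₁ − P₂V₂)/(γ−1).
W_by = (294000×0.00219 − 1.527×10^6×0.000483) / (0.09) = -1043 J.
W_on_gas = −W_by = 1043 J.

W ≈ 1.04 kJ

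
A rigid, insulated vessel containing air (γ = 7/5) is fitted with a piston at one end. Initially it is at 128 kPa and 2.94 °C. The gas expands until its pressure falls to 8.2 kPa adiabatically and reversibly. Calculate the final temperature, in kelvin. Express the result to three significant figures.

Along an adiabat T P^((1−γ)/γ) is constant, so T₂ = T₁ (P₂/P₁)^((γ−1)/γ).
T₁ = 2.94 °C = 276.1 K.
T₂ = 276.1 × (8.2/128)^(2/7) = 125.9 K.

T₂ ≈ 126 K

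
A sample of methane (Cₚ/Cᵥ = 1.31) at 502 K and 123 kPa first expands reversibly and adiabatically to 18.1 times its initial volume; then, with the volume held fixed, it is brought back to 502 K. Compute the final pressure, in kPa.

P₃ ≈ 6.80 kPa

Adiabatic step (PV^γ = const): P₂ = 123×(1/18.1)^(1.31) = 2.769 kPa; T₂ = 502×(1/18.1)^(0.31) = 204.6 K.
Isochoric: P₃ = P₂(T₃/T₂) = 2.769 × (502/204.6) = 6.796 kPa.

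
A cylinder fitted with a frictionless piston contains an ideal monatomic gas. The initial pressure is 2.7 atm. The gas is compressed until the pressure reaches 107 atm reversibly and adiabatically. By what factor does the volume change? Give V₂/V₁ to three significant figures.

From PV^γ = const, V₂/V₁ = (P₁/P₂)^(1/γ).
For a monatomic ideal gas γ = 5/3.
V₂/V₁ = (2.7/107)^(3/5) = 0.1099.

V₂/V₁ ≈ 0.110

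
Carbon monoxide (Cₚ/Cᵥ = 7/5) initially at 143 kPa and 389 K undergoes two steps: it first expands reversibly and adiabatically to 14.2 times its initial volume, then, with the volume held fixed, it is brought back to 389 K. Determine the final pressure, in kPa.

Adiabatic step (PV^γ = const): P₂ = 143×(1/14.2)^(7/5) = 3.484 kPa; T₂ = 389×(1/14.2)^(2/5) = 134.6 K.
Isochoric: P₃ = P₂(T₃/T₂) = 3.484 × (389/134.6) = 10.07 kPa.

P₃ ≈ 10.1 kPa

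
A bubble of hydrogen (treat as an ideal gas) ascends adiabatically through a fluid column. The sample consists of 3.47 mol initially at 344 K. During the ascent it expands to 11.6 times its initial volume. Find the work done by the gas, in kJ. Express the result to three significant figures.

W ≈ 15.5 kJ

For a reversible adiabat TV^(γ−1) is constant, so T₂ = T₁ (V₁/V₂)^(γ−1).
γ = 7/5 for a diatomic ideal gas, so γ−1 = 2/5.
T₂ = 344 × (1/11.6)^(2/5) = 129.1 K.
Q = 0, so ΔU = W_on_gas = nCᵥΔT with Cᵥ = R/(γ−1) = 20.79 J/(mol·K).
ΔU = 3.47 × 20.79 × (129.1 − 344) = -15500 J.
Work done by the gas = −ΔU = 15500 J.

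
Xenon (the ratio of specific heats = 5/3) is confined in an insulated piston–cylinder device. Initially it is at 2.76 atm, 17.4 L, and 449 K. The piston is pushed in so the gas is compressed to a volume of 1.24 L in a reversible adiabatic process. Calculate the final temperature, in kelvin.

Adiabatic: T₁V₁^(γ−1) = T₂V₂^(γ−1) ⇒ T₂ = T₁ (V₁/V₂)^(γ−1).
T₂ = 449 × (17.4/1.24)^(2/3) = 2612 K.

T₂ ≈ 2610 K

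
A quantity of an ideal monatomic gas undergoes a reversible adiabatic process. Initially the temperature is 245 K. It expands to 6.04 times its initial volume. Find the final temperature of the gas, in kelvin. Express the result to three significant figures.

T₂ ≈ 73.9 K

For a reversible adiabat TV^(γ−1) is constant, so T₂ = T₁ (V₁/V₂)^(γ−1).
For a monatomic ideal gas γ = 5/3, so γ−1 = 2/3.
T₂ = 245 × (1/6.04)^(2/3) = 73.87 K.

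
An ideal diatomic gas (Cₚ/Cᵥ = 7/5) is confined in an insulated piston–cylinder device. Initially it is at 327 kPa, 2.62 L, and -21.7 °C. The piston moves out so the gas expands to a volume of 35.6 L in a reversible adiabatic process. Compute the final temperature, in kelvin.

T₂ ≈ 88.6 K

Adiabatic: T₁V₁^(γ−1) = T₂V₂^(γ−1) ⇒ T₂ = T₁ (V₁/V₂)^(γ−1).
T₁ = -21.7 °C = 251.4 K.
T₂ = 251.4 × (2.62/35.6)^(2/5) = 88.55 K.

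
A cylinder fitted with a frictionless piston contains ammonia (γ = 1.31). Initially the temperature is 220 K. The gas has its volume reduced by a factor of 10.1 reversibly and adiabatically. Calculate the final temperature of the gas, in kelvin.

T₂ ≈ 451 K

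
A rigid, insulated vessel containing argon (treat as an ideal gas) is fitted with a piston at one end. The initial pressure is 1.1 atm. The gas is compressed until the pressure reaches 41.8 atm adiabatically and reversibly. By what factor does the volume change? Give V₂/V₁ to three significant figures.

V₂/V₁ ≈ 0.113

From PV^γ = const, V₂/V₁ = (P₁/P₂)^(1/γ).
For a monatomic ideal gas γ = 5/3.
V₂/V₁ = (1.1/41.8)^(3/5) = 0.1128.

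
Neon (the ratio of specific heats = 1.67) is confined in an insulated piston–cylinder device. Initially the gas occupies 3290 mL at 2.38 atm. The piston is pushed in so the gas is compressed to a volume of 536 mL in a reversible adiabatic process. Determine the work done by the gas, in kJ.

P₂ = P₁(V₁/V₂)^γ = 2.38×(3290/536)^(1.67) = 49.27 atm.
For a reversible adiabat, W_by_gas = (P₁V₁ − P₂V₂)/(γ−1).
W_by = (241200×0.00329 − 4.992×10^6×0.000536) / (0.67) = -2810 J.

W ≈ -2.81 kJ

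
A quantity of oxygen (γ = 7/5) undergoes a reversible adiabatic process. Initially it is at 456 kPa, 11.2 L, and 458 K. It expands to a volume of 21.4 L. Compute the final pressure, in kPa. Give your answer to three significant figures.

Since PV^γ is constant along a reversible adiabat, P₂ = P₁ (V₁/V₂)^γ.
P₂ = 456 × (11.2/21.4)^(7/5) = 184.2 kPa.

P₂ ≈ 184 kPa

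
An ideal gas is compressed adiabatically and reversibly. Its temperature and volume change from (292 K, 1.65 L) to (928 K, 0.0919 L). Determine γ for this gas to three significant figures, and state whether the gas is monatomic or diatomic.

TV^(γ−1) = const ⇒ γ − 1 = ln(T₂/T₁) / ln(V₁/V₂).
γ = 1 + ln(928/292) / ln(1.65/0.0919) = 1.4.
γ ≈ 1.40 is close to 7/5, so the gas is diatomic.

γ ≈ 1.40; diatomic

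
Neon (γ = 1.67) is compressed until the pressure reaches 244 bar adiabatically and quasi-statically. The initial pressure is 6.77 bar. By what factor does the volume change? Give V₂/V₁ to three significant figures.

From PV^γ = const, V₂/V₁ = (P₁/P₂)^(1/γ).
V₂/V₁ = (6.77/244)^(0.599) = 0.1169.

V₂/V₁ ≈ 0.117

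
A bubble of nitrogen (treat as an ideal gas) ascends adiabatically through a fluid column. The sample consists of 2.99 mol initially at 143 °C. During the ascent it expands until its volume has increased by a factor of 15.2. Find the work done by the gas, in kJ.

W ≈ 17.2 kJ

For a reversible adiabat TV^(γ−1) is constant, so T₂ = T₁ (V₁/V₂)^(γ−1).
γ = 7/5 for a diatomic ideal gas, so γ−1 = 2/5.
T₁ = 143 °C = 416.1 K.
T₂ = 416.1 × (1/15.2)^(2/5) = 140.1 K.
Q = 0, so ΔU = W_on_gas = nCᵥΔT with Cᵥ = R/(γ−1) = 20.79 J/(mol·K).
ΔU = 2.99 × 20.79 × (140.1 − 416.1) = -17150 J.
Work done by the gas = −ΔU = 17150 J.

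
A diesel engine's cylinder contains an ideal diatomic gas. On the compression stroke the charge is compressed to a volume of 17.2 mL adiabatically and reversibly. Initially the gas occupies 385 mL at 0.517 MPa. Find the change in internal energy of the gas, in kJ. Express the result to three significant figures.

ΔU ≈ 1.23 kJ

γ = 7/5 for a diatomic ideal gas.
P₂ = P₁(V₁/V₂)^γ = 0.517×(385/17.2)^(7/5) = 40.12 MPa.
For a reversible adiabat, W_by_gas = (P₁V₁ − P₂V₂)/(γ−1).
W_by = (517000×0.000385 − 4.012×10^7×1.72×10^-5) / (2/5) = -1228 J.
Q = 0 ⇒ ΔU = −W_by = 1228 J.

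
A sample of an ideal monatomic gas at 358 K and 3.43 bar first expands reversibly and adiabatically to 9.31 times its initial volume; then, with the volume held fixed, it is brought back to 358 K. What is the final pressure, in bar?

P₃ ≈ 0.368 bar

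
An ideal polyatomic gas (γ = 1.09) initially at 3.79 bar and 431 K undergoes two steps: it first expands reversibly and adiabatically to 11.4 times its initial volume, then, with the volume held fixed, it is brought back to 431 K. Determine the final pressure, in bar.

Adiabatic step (PV^γ = const): P₂ = 3.79×(1/11.4)^(1.09) = 0.2671 bar; T₂ = 431×(1/11.4)^(0.09) = 346.2 K.
Isochoric: P₃ = P₂(T₃/T₂) = 0.2671 × (431/346.2) = 0.3325 bar.

P₃ ≈ 0.332 bar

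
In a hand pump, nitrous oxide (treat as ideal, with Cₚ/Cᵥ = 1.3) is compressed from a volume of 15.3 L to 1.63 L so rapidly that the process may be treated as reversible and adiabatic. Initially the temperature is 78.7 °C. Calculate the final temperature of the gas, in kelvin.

Adiabatic: T₁V₁^(γ−1) = T₂V₂^(γ−1) ⇒ T₂ = T₁ (V₁/V₂)^(γ−1).
T₁ = 78.7 °C = 351.8 K.
T₂ = 351.8 × (15.3/1.63)^(0.3) = 688.8 K.

T₂ ≈ 689 K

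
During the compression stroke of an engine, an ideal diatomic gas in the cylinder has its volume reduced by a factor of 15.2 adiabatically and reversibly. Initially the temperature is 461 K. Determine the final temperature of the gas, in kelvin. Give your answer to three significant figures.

T₂ ≈ 1370 K

Adiabatic: T₁V₁^(γ−1) = T₂V₂^(γ−1) ⇒ T₂ = T₁ (V₁/V₂)^(γ−1).
For a diatomic ideal gas γ = 7/5, so γ−1 = 2/5.
T₂ = 461 × 15.2^(2/5) = 1369 K.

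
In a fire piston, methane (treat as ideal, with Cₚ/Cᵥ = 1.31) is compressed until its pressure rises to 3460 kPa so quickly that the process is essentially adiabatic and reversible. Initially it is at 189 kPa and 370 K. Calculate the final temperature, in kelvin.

Along an adiabat T P^((1−γ)/γ) is constant, so T₂ = T₁ (P₂/P₁)^((γ−1)/γ).
T₂ = 370 × (3460/189)^(0.237) = 736.2 K.

T₂ ≈ 736 K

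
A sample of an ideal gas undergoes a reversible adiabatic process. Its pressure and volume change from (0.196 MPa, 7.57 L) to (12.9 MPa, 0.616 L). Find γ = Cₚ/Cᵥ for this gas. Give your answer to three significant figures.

γ ≈ 1.67

PV^γ = const ⇒ γ = ln(P₂/P₁) / ln(V₁/V₂).
γ = ln(12.9/0.196) / ln(7.57/0.616) = 1.669.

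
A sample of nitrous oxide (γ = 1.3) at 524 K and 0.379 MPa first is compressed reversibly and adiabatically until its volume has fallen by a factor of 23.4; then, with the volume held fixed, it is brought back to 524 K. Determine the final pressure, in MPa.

P₃ ≈ 8.87 MPa

Adiabatic step (PV^γ = const): P₂ = 0.379×23.4^(1.3) = 22.84 MPa; T₂ = 524×23.4^(0.3) = 1349 K.
Isochoric: P₃ = P₂(T₃/T₂) = 22.84 × (524/1349) = 8.869 MPa.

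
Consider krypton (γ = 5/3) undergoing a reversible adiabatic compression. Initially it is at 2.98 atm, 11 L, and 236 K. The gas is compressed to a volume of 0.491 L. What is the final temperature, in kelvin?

T₂ ≈ 1880 K

Adiabatic: T₁V₁^(γ−1) = T₂V₂^(γ−1) ⇒ T₂ = T₁ (V₁/V₂)^(γ−1).
T₂ = 236 × (11/0.491)^(2/3) = 1876 K.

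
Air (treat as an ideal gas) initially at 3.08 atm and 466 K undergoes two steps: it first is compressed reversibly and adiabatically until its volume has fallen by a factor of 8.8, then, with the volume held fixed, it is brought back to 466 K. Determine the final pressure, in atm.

P₃ ≈ 27.1 atm

For a diatomic ideal gas γ = 7/5.
Adiabatic step (PV^γ = const): P₂ = 3.08×8.8^(7/5) = 64.69 atm; T₂ = 466×8.8^(2/5) = 1112 K.
Isochoric: P₃ = P₂(T₃/T₂) = 64.69 × (466/1112) = 27.1 atm.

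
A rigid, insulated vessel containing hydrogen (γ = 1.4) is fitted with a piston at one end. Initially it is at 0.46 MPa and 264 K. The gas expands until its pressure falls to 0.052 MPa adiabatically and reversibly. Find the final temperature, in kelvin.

Adiabatic: T₂/T₁ = (P₂/P₁)^((γ−1)/γ).
T₂ = 264 × (0.052/0.46)^(0.286) = 141.6 K.

T₂ ≈ 142 K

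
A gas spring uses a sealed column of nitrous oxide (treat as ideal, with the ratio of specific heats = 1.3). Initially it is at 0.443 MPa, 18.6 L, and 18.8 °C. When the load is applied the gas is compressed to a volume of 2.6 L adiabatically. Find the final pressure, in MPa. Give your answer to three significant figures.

P₂ ≈ 5.72 MPa

Adiabatic: P₁V₁^γ = P₂V₂^γ ⇒ P₂ = P₁ (V₁/V₂)^γ.
P₂ = 0.443 × (18.6/2.6)^(1.3) = 5.719 MPa.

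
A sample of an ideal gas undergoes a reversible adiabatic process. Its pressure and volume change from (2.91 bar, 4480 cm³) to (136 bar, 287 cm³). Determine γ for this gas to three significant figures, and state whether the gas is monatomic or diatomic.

γ ≈ 1.40; diatomic

PV^γ = const ⇒ γ = ln(P₂/P₁) / ln(V₁/V₂).
γ = ln(136/2.91) / ln(4480/287) = 1.399.
γ ≈ 1.40 is close to 7/5, so the gas is diatomic.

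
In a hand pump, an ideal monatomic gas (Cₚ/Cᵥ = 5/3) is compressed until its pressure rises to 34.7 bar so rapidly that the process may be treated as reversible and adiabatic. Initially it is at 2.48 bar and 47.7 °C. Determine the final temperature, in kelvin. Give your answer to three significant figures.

Adiabatic: T₂/T₁ = (P₂/P₁)^((γ−1)/γ).
T₁ = 47.7 °C = 320.8 K.
T₂ = 320.8 × (34.7/2.48)^(2/5) = 921.8 K.

T₂ ≈ 922 K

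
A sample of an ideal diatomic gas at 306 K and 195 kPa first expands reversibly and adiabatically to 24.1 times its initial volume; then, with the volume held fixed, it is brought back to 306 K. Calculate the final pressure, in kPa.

P₃ ≈ 8.09 kPa

For a diatomic ideal gas γ = 7/5.
Adiabatic step (PV^γ = const): P₂ = 195×(1/24.1)^(7/5) = 2.266 kPa; T₂ = 306×(1/24.1)^(2/5) = 85.69 K.
Isochoric: P₃ = P₂(T₃/T₂) = 2.266 × (306/85.69) = 8.091 kPa.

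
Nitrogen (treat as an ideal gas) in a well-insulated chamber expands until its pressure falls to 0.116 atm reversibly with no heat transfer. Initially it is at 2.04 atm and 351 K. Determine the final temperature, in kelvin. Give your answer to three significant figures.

T₂ ≈ 155 K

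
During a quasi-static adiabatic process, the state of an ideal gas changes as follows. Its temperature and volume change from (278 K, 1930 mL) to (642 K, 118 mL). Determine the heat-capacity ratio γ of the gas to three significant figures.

γ ≈ 1.30

TV^(γ−1) = const ⇒ γ − 1 = ln(T₂/T₁) / ln(V₁/V₂).
γ = 1 + ln(642/278) / ln(1930/118) = 1.299.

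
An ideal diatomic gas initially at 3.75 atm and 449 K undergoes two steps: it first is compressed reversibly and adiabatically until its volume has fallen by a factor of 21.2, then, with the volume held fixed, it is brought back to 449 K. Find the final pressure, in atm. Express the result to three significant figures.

For a diatomic ideal gas γ = 7/5.
Adiabatic step (PV^γ = const): P₂ = 3.75×21.2^(7/5) = 269.7 atm; T₂ = 449×21.2^(2/5) = 1523 K.
Isochoric: P₃ = P₂(T₃/T₂) = 269.7 × (449/1523) = 79.5 atm.

P₃ ≈ 79.5 atm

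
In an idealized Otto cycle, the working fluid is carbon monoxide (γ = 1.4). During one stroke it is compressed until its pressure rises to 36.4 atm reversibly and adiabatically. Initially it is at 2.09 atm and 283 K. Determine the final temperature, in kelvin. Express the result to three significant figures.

T₂ ≈ 640 K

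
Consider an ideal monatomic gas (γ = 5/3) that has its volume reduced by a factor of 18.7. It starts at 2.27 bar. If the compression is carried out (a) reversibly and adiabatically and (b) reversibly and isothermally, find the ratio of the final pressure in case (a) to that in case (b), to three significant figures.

P_adiabatic / P_isothermal ≈ 7.05

Isothermal: P_b = P₁(V₁/V₂) = 2.27×18.7.
Adiabatic: P_a = P₁(V₁/V₂)^γ = 2.27×18.7^(5/3).
P_a/P_b = (V₁/V₂)^(γ−1) = 18.7^(2/3) = 7.045.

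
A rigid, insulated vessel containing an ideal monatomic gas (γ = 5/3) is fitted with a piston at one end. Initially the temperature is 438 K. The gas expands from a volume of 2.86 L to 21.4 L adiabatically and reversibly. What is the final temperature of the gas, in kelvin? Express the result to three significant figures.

For a reversible adiabat TV^(γ−1) is constant, so T₂ = T₁ (V₁/V₂)^(γ−1).
T₂ = 438 × (2.86/21.4)^(2/3) = 114.5 K.

T₂ ≈ 114 K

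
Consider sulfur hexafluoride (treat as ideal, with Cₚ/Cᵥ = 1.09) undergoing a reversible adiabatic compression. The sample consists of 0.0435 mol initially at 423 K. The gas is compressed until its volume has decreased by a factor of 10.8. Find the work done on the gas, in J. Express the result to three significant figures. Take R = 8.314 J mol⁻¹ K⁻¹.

W ≈ 406 J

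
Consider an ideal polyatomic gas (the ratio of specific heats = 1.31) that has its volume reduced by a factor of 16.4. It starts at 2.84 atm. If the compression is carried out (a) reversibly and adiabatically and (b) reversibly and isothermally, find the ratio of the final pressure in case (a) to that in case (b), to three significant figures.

Isothermal: P_b = P₁(V₁/V₂) = 2.84×16.4.
Adiabatic: P_a = P₁(V₁/V₂)^γ = 2.84×16.4^(1.31).
P_a/P_b = (V₁/V₂)^(γ−1) = 16.4^(0.31) = 2.38.

P_adiabatic / P_isothermal ≈ 2.38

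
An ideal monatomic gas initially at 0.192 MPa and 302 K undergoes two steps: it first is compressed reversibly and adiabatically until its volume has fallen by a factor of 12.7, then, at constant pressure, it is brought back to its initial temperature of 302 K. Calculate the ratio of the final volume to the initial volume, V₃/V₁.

V₃/V₁ ≈ 0.0145

For a monatomic ideal gas γ = 5/3.
Adiabatic step: V₂/V₁ = 0.07874; T₂ = T₁·12.7^(2/3) = 1644 K.
Isobaric step: V₃/V₂ = T₃/T₂ = 302/1644.
V₃/V₁ = (V₂/V₁)(V₃/V₂) = 0.07874 × (302/1644) = 0.01447.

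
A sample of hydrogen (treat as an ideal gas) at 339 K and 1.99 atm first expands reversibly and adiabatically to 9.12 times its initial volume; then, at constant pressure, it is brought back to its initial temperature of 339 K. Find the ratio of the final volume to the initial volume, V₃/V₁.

For a diatomic ideal gas γ = 7/5.
Adiabatic step: V₂/V₁ = 9.12; T₂ = T₁·(1/9.12)^(2/5) = 140 K.
Isobaric step: V₃/V₂ = T₃/T₂ = 339/140.
V₃/V₁ = (V₂/V₁)(V₃/V₂) = 9.12 × (339/140) = 22.08.

V₃/V₁ ≈ 22.1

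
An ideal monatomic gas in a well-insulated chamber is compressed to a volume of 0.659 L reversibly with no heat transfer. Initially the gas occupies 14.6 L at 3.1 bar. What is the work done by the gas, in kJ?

W ≈ -46.8 kJ

γ = 5/3 for a monatomic ideal gas.
P₂ = P₁(V₁/V₂)^γ = 3.1×(14.6/0.659)^(5/3) = 541.8 bar.
For a reversible adiabat, W_by_gas = (P₁V₁ − P₂V₂)/(γ−1).
W_by = (310000×0.0146 − 5.418×10^7×0.000659) / (2/3) = -46760 J.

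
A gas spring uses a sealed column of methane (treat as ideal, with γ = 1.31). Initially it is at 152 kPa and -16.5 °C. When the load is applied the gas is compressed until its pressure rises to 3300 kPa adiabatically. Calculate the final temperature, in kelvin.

Along an adiabat T P^((1−γ)/γ) is constant, so T₂ = T₁ (P₂/P₁)^((γ−1)/γ).
T₁ = -16.5 °C = 256.6 K.
T₂ = 256.6 × (3300/152)^(0.237) = 531.7 K.

T₂ ≈ 532 K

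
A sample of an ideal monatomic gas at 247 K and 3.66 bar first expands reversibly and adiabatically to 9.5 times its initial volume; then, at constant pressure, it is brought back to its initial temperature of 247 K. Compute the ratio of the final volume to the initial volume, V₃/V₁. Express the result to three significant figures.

V₃/V₁ ≈ 42.6

For a monatomic ideal gas γ = 5/3.
Adiabatic step: V₂/V₁ = 9.5; T₂ = T₁·(1/9.5)^(2/3) = 55.07 K.
Isobaric step: V₃/V₂ = T₃/T₂ = 247/55.07.
V₃/V₁ = (V₂/V₁)(V₃/V₂) = 9.5 × (247/55.07) = 42.61.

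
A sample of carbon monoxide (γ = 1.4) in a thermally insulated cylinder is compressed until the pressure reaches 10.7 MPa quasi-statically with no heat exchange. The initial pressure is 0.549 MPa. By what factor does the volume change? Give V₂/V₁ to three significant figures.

V₂/V₁ ≈ 0.120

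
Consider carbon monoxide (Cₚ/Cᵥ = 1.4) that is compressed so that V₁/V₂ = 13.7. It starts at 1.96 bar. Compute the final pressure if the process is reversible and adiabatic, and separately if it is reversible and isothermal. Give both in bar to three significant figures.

Isothermal: P₂ = P₁(V₁/V₂) = 1.96×13.7 = 26.85 bar.
Adiabatic: P₂ = P₁(V₁/V₂)^γ = 1.96×13.7^(1.4) = 76.5 bar.

adiabatic: 76.5 bar; isothermal: 26.9 bar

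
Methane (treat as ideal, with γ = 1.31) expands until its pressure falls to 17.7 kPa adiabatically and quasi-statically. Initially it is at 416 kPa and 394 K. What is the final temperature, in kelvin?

T₂ ≈ 187 K

Adiabatic: T₂/T₁ = (P₂/P₁)^((γ−1)/γ).
T₂ = 394 × (17.7/416)^(0.237) = 186.7 K.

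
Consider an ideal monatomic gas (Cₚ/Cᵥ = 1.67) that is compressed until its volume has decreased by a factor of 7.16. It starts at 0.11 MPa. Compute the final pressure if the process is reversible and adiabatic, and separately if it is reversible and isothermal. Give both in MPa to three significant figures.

adiabatic: 2.95 MPa; isothermal: 0.788 MPa

Isothermal: P₂ = P₁(V₁/V₂) = 0.11×7.16 = 0.7876 MPa.
Adiabatic: P₂ = P₁(V₁/V₂)^γ = 0.11×7.16^(1.67) = 2.945 MPa.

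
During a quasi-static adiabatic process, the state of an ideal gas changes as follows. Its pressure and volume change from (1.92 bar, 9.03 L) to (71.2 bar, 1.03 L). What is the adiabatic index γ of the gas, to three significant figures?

γ ≈ 1.66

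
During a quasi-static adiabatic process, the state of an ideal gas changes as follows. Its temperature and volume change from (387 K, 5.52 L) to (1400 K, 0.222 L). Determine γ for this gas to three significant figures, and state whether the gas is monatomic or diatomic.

TV^(γ−1) = const ⇒ γ − 1 = ln(T₂/T₁) / ln(V₁/V₂).
γ = 1 + ln(1400/387) / ln(5.52/0.222) = 1.4.
γ ≈ 1.40 is close to 7/5, so the gas is diatomic.

γ ≈ 1.40; diatomic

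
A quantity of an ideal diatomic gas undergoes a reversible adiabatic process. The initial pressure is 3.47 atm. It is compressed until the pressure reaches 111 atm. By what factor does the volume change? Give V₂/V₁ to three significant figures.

V₂/V₁ ≈ 0.0841

From PV^γ = const, V₂/V₁ = (P₁/P₂)^(1/γ).
For a diatomic ideal gas γ = 7/5.
V₂/V₁ = (3.47/111)^(5/7) = 0.08414.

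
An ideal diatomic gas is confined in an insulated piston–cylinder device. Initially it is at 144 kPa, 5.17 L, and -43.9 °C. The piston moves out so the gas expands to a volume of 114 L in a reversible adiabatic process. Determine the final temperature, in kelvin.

T₂ ≈ 66.5 K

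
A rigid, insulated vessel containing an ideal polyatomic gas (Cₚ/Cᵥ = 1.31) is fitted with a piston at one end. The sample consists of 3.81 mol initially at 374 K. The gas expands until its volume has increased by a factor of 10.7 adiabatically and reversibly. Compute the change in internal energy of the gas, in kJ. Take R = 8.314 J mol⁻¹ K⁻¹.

ΔU ≈ -19.9 kJ

For a reversible adiabat TV^(γ−1) is constant, so T₂ = T₁ (V₁/V₂)^(γ−1).
T₂ = 374 × (1/10.7)^(0.31) = 179.4 K.
Q = 0, so ΔU = W_on_gas = nCᵥΔT with Cᵥ = R/(γ−1) = 26.82 J/(mol·K).
ΔU = 3.81 × 26.82 × (179.4 − 374) = -19890 J.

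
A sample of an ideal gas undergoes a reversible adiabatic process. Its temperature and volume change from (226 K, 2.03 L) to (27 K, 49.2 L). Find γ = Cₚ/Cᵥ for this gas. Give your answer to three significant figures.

γ ≈ 1.67

TV^(γ−1) = const ⇒ γ − 1 = ln(T₂/T₁) / ln(V₁/V₂).
γ = 1 + ln(27/226) / ln(2.03/49.2) = 1.666.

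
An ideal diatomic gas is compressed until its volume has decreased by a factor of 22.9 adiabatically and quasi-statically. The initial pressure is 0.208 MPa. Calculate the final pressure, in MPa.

P₂ ≈ 16.7 MPa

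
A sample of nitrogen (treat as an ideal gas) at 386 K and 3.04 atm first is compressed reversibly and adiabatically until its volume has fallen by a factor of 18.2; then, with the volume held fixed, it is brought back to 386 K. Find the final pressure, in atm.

For a diatomic ideal gas γ = 7/5.
Adiabatic step (PV^γ = const): P₂ = 3.04×18.2^(7/5) = 176.6 atm; T₂ = 386×18.2^(2/5) = 1232 K.
Isochoric: P₃ = P₂(T₃/T₂) = 176.6 × (386/1232) = 55.33 atm.

P₃ ≈ 55.3 atm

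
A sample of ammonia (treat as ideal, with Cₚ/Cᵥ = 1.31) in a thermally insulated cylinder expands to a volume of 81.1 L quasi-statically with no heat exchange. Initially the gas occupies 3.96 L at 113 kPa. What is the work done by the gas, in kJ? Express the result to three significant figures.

W ≈ 0.877 kJ

P₂ = P₁(V₁/V₂)^γ = 113×(3.96/81.1)^(1.31) = 2.164 kPa.
For a reversible adiabat, W_by_gas = (P₁V₁ − P₂V₂)/(γ−1).
W_by = (113000×0.00396 − 2164×0.0811) / (0.31) = 877.4 J.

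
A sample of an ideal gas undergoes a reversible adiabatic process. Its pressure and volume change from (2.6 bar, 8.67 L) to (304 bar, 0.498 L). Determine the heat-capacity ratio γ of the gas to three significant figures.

PV^γ = const ⇒ γ = ln(P₂/P₁) / ln(V₁/V₂).
γ = ln(304/2.6) / ln(8.67/0.498) = 1.667.

γ ≈ 1.67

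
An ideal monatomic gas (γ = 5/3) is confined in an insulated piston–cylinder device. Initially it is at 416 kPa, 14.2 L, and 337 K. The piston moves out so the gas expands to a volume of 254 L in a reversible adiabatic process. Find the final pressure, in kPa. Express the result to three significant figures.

P₂ ≈ 3.40 kPa

Since PV^γ is constant along a reversible adiabat, P₂ = P₁ (V₁/V₂)^γ.
P₂ = 416 × (14.2/254)^(5/3) = 3.4 kPa.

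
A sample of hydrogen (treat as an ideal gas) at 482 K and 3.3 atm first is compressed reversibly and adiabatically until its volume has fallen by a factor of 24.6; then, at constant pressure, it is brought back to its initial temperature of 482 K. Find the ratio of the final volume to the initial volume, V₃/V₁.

For a diatomic ideal gas γ = 7/5.
Adiabatic step: V₂/V₁ = 0.04065; T₂ = T₁·24.6^(2/5) = 1735 K.
Isobaric step: V₃/V₂ = T₃/T₂ = 482/1735.
V₃/V₁ = (V₂/V₁)(V₃/V₂) = 0.04065 × (482/1735) = 0.01129.

V₃/V₁ ≈ 0.0113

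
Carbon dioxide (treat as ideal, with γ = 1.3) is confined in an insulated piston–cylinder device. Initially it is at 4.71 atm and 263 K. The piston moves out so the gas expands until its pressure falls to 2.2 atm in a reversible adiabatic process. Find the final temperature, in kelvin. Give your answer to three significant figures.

Along an adiabat T P^((1−γ)/γ) is constant, so T₂ = T₁ (P₂/P₁)^((γ−1)/γ).
T₂ = 263 × (2.2/4.71)^(0.231) = 220.6 K.

T₂ ≈ 221 K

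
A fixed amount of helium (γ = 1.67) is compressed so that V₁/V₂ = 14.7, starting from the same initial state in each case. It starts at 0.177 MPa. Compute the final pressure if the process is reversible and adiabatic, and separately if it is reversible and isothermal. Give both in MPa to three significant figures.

adiabatic: 15.8 MPa; isothermal: 2.60 MPa

Isothermal: P₂ = P₁(V₁/V₂) = 0.177×14.7 = 2.602 MPa.
Adiabatic: P₂ = P₁(V₁/V₂)^γ = 0.177×14.7^(1.67) = 15.75 MPa.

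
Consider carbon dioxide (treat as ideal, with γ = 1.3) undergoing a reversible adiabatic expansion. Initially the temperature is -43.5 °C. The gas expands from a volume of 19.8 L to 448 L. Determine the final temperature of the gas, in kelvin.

Adiabatic: T₁V₁^(γ−1) = T₂V₂^(γ−1) ⇒ T₂ = T₁ (V₁/V₂)^(γ−1).
T₁ = -43.5 °C = 229.6 K.
T₂ = 229.6 × (19.8/448)^(0.3) = 90.09 K.

T₂ ≈ 90.1 K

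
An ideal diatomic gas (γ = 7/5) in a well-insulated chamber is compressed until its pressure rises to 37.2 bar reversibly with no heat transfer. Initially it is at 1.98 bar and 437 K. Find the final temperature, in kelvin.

T₂ ≈ 1010 K

Adiabatic: T₂/T₁ = (P₂/P₁)^((γ−1)/γ).
T₂ = 437 × (37.2/1.98)^(2/7) = 1010 K.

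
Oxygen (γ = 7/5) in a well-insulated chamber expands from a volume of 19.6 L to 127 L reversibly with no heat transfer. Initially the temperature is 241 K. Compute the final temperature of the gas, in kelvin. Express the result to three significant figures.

T₂ ≈ 114 K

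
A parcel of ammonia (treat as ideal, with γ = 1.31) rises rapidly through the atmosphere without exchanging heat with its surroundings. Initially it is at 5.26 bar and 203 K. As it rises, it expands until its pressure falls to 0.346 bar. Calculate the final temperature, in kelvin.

T₂ ≈ 107 K

Adiabatic: T₂/T₁ = (P₂/P₁)^((γ−1)/γ).
T₂ = 203 × (0.346/5.26)^(0.237) = 106.6 K.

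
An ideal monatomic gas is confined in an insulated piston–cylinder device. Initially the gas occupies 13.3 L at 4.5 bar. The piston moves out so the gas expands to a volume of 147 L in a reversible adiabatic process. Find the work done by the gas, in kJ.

γ = 5/3 for a monatomic ideal gas.
P₂ = P₁(V₁/V₂)^γ = 4.5×(13.3/147)^(5/3) = 0.08205 bar.
For a reversible adiabat, W_by_gas = (P₁V₁ − P₂V₂)/(γ−1).
W_by = (450000×0.0133 − 8205×0.147) / (2/3) = 7168 J.

W ≈ 7.17 kJ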